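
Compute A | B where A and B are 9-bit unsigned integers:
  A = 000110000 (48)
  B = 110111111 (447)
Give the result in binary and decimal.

Apply | to each column (1 where either bit is 1):
  000110000
| 110111111
-----------
  110111111

Answer: 110111111 (447)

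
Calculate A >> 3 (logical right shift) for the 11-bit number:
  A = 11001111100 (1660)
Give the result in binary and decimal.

Logical shift right by 3: drop the bottom 3 bit(s), prepend 3 zero(s) on the left.
  11001111100  ->  keep [11001111], discard [100], prepend 000
= 00011001111

Answer: 00011001111 (207)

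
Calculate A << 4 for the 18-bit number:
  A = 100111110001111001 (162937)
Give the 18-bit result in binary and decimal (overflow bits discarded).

Shift left by 4: drop the top 4 bit(s), append 4 zero(s) on the right.
  100111110001111001  ->  discard [1001], keep [11110001111001], append 0000
= 111100011110010000

Answer: 111100011110010000 (247696)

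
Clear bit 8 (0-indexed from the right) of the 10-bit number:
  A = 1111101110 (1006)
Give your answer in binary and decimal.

Mask = ~(1 << 8) = 1011111111
Bit 8 of A is 1, so AND-ing with the mask clears it to 0.
  1111101110
& 1011111111
------------
  1011101110

Answer: 1011101110 (750)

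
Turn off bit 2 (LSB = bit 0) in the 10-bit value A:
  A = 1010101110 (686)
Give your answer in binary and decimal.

Mask = ~(1 << 2) = 1111111011
Bit 2 of A is 1, so AND-ing with the mask clears it to 0.
  1010101110
& 1111111011
------------
  1010101010

Answer: 1010101010 (682)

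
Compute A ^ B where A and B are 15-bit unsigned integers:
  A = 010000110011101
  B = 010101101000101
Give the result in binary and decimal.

Apply ^ to each column (1 where bits differ):
  010000110011101
^ 010101101000101
-----------------
  000101011011000

Answer: 000101011011000 (2776)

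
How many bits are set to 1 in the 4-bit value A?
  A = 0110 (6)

0110
1-bits at positions (from bit 0 = LSB): 1, 2
Count = 2

Answer: 2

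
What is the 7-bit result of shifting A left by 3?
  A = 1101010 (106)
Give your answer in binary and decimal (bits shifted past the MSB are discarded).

Shift left by 3: drop the top 3 bit(s), append 3 zero(s) on the right.
  1101010  ->  discard [110], keep [1010], append 000
= 1010000

Answer: 1010000 (80)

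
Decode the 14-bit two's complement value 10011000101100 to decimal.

MSB is 1, so the value is negative. Find the magnitude:
1. Invert bits:  01100111010011
2. Add 1:        01100111010100  = 6612
3. Apply sign:   -6612

Answer: -6612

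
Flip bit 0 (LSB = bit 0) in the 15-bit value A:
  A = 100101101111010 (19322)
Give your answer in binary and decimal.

Mask = 1 << 0 = 000000000000001
Bit 0 of A is 0; XOR with the mask flips it to 1.
  100101101111010
^ 000000000000001
-----------------
  100101101111011

Answer: 100101101111011 (19323)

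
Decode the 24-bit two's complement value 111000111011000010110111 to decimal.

MSB is 1, so the value is negative. Find the magnitude:
1. Invert bits:  000111000100111101001000
2. Add 1:        000111000100111101001001  = 1855305
3. Apply sign:   -1855305

Answer: -1855305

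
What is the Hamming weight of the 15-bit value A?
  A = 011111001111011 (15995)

011111001111011
1-bits at positions (from bit 0 = LSB): 0, 1, 3, 4, 5, 6, 9, 10, 11, 12, 13
Count = 11

Answer: 11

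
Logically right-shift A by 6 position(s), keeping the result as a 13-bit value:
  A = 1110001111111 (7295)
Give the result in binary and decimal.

Logical shift right by 6: drop the bottom 6 bit(s), prepend 6 zero(s) on the left.
  1110001111111  ->  keep [1110001], discard [111111], prepend 000000
= 0000001110001

Answer: 0000001110001 (113)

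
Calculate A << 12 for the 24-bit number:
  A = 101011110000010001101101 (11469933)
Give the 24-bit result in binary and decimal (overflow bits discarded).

Shift left by 12: drop the top 12 bit(s), append 12 zero(s) on the right.
  101011110000010001101101  ->  discard [101011110000], keep [010001101101], append 000000000000
= 010001101101000000000000

Answer: 010001101101000000000000 (4640768)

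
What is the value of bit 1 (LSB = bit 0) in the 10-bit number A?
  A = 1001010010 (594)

Bit 1 is the 2nd from the right.
  1001010010
          ^
That bit is 1.

Answer: 1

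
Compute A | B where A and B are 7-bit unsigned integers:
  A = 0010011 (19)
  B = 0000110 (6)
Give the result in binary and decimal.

Apply | to each column (1 where either bit is 1):
  0010011
| 0000110
---------
  0010111

Answer: 0010111 (23)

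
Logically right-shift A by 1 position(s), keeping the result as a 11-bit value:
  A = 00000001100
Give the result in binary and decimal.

Logical shift right by 1: drop the bottom 1 bit(s), prepend 1 zero(s) on the left.
  00000001100  ->  keep [0000000110], discard [0], prepend 0
= 00000000110

Answer: 00000000110 (6)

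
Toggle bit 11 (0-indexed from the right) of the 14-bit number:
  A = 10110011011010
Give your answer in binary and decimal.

Mask = 1 << 11 = 00100000000000
Bit 11 of A is 1; XOR with the mask flips it to 0.
  10110011011010
^ 00100000000000
----------------
  10010011011010

Answer: 10010011011010 (9434)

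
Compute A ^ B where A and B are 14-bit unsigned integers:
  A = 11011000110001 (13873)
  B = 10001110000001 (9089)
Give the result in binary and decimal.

Apply ^ to each column (1 where bits differ):
  11011000110001
^ 10001110000001
----------------
  01010110110000

Answer: 01010110110000 (5552)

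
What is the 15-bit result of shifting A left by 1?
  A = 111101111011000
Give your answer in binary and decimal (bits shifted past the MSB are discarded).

Shift left by 1: drop the top 1 bit(s), append 1 zero(s) on the right.
  111101111011000  ->  discard [1], keep [11101111011000], append 0
= 111011110110000

Answer: 111011110110000 (30640)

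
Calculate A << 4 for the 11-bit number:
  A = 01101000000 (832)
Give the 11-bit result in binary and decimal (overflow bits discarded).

Shift left by 4: drop the top 4 bit(s), append 4 zero(s) on the right.
  01101000000  ->  discard [0110], keep [1000000], append 0000
= 10000000000

Answer: 10000000000 (1024)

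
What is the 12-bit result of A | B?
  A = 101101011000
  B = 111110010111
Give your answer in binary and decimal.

Apply | to each column (1 where either bit is 1):
  101101011000
| 111110010111
--------------
  111111011111

Answer: 111111011111 (4063)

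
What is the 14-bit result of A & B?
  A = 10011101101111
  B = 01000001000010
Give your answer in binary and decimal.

Apply & to each column (1 only where both bits are 1):
  10011101101111
& 01000001000010
----------------
  00000001000010

Answer: 00000001000010 (66)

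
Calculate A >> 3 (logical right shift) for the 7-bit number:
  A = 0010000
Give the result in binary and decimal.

Logical shift right by 3: drop the bottom 3 bit(s), prepend 3 zero(s) on the left.
  0010000  ->  keep [0010], discard [000], prepend 000
= 0000010

Answer: 0000010 (2)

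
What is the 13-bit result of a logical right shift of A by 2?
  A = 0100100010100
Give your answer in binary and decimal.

Logical shift right by 2: drop the bottom 2 bit(s), prepend 2 zero(s) on the left.
  0100100010100  ->  keep [01001000101], discard [00], prepend 00
= 0001001000101

Answer: 0001001000101 (581)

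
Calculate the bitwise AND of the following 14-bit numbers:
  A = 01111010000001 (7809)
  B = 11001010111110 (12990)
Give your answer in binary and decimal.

Apply & to each column (1 only where both bits are 1):
  01111010000001
& 11001010111110
----------------
  01001010000000

Answer: 01001010000000 (4736)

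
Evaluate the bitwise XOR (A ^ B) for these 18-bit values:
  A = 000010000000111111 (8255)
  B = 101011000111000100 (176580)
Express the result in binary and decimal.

Apply ^ to each column (1 where bits differ):
  000010000000111111
^ 101011000111000100
--------------------
  101001000111111011

Answer: 101001000111111011 (168443)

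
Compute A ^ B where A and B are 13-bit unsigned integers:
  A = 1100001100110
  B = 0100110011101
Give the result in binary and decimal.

Apply ^ to each column (1 where bits differ):
  1100001100110
^ 0100110011101
---------------
  1000111111011

Answer: 1000111111011 (4603)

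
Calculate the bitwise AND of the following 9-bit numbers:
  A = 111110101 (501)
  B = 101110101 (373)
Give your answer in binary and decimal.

Apply & to each column (1 only where both bits are 1):
  111110101
& 101110101
-----------
  101110101

Answer: 101110101 (373)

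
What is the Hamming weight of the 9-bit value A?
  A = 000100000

000100000
1-bits at positions (from bit 0 = LSB): 5
Count = 1

Answer: 1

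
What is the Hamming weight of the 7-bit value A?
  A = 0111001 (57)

0111001
1-bits at positions (from bit 0 = LSB): 0, 3, 4, 5
Count = 4

Answer: 4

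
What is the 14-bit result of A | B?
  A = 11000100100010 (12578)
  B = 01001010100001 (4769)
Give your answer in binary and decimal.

Apply | to each column (1 where either bit is 1):
  11000100100010
| 01001010100001
----------------
  11001110100011

Answer: 11001110100011 (13219)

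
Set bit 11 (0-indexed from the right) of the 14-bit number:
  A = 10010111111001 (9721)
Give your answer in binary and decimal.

Mask = 1 << 11 = 00100000000000
Bit 11 of A is 0, so OR-ing with the mask flips it to 1.
  10010111111001
| 00100000000000
----------------
  10110111111001

Answer: 10110111111001 (11769)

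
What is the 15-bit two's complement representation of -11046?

1. Binary of +11046:  010101100100110
2. Invert bits:     101010011011001
3. Add 1:           101010011011010

Answer: 101010011011010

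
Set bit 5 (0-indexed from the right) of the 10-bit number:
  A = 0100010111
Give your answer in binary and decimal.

Mask = 1 << 5 = 0000100000
Bit 5 of A is 0, so OR-ing with the mask flips it to 1.
  0100010111
| 0000100000
------------
  0100110111

Answer: 0100110111 (311)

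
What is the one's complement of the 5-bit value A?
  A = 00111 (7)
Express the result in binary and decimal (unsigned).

Flip each bit (0->1, 1->0):
  00111
  11000

Answer: 11000 (24)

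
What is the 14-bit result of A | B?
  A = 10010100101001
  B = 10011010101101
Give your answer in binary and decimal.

Apply | to each column (1 where either bit is 1):
  10010100101001
| 10011010101101
----------------
  10011110101101

Answer: 10011110101101 (10157)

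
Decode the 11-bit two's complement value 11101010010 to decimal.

MSB is 1, so the value is negative. Find the magnitude:
1. Invert bits:  00010101101
2. Add 1:        00010101110  = 174
3. Apply sign:   -174

Answer: -174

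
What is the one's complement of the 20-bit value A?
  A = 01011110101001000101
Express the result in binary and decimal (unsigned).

Flip each bit (0->1, 1->0):
  01011110101001000101
  10100001010110111010

Answer: 10100001010110111010 (660922)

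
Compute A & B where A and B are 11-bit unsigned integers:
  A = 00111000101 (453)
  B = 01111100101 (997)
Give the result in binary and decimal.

Apply & to each column (1 only where both bits are 1):
  00111000101
& 01111100101
-------------
  00111000101

Answer: 00111000101 (453)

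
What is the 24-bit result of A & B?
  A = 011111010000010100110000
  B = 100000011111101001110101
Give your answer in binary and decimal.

Apply & to each column (1 only where both bits are 1):
  011111010000010100110000
& 100000011111101001110101
--------------------------
  000000010000000000110000

Answer: 000000010000000000110000 (65584)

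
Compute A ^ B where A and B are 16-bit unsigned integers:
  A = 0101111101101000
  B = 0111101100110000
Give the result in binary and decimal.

Apply ^ to each column (1 where bits differ):
  0101111101101000
^ 0111101100110000
------------------
  0010010001011000

Answer: 0010010001011000 (9304)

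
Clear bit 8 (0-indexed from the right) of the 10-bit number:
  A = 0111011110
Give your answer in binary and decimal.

Mask = ~(1 << 8) = 1011111111
Bit 8 of A is 1, so AND-ing with the mask clears it to 0.
  0111011110
& 1011111111
------------
  0011011110

Answer: 0011011110 (222)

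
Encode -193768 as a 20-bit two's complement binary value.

1. Binary of +193768:  00101111010011101000
2. Invert bits:     11010000101100010111
3. Add 1:           11010000101100011000

Answer: 11010000101100011000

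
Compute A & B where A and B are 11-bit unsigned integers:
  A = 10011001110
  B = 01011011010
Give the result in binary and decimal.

Apply & to each column (1 only where both bits are 1):
  10011001110
& 01011011010
-------------
  00011001010

Answer: 00011001010 (202)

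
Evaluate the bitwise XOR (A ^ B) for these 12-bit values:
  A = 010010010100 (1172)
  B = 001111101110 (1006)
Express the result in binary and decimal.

Apply ^ to each column (1 where bits differ):
  010010010100
^ 001111101110
--------------
  011101111010

Answer: 011101111010 (1914)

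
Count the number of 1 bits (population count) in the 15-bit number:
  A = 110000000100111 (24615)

110000000100111
1-bits at positions (from bit 0 = LSB): 0, 1, 2, 5, 13, 14
Count = 6

Answer: 6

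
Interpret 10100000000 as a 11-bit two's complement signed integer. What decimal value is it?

MSB is 1, so the value is negative. Find the magnitude:
1. Invert bits:  01011111111
2. Add 1:        01100000000  = 768
3. Apply sign:   -768

Answer: -768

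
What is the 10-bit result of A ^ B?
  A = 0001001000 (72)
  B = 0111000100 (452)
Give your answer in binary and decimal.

Apply ^ to each column (1 where bits differ):
  0001001000
^ 0111000100
------------
  0110001100

Answer: 0110001100 (396)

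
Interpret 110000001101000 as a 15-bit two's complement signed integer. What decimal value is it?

MSB is 1, so the value is negative. Find the magnitude:
1. Invert bits:  001111110010111
2. Add 1:        001111110011000  = 8088
3. Apply sign:   -8088

Answer: -8088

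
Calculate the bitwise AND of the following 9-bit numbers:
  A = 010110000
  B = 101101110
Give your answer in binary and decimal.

Apply & to each column (1 only where both bits are 1):
  010110000
& 101101110
-----------
  000100000

Answer: 000100000 (32)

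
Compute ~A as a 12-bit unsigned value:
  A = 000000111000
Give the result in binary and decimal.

Flip each bit (0->1, 1->0):
  000000111000
  111111000111

Answer: 111111000111 (4039)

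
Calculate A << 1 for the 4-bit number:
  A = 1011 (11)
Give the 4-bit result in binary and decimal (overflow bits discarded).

Shift left by 1: drop the top 1 bit(s), append 1 zero(s) on the right.
  1011  ->  discard [1], keep [011], append 0
= 0110

Answer: 0110 (6)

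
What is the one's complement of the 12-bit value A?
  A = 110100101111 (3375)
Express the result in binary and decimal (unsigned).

Flip each bit (0->1, 1->0):
  110100101111
  001011010000

Answer: 001011010000 (720)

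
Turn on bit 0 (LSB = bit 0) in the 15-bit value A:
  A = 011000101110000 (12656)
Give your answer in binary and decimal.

Mask = 1 << 0 = 000000000000001
Bit 0 of A is 0, so OR-ing with the mask flips it to 1.
  011000101110000
| 000000000000001
-----------------
  011000101110001

Answer: 011000101110001 (12657)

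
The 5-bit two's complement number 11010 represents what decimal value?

MSB is 1, so the value is negative. Find the magnitude:
1. Invert bits:  00101
2. Add 1:        00110  = 6
3. Apply sign:   -6

Answer: -6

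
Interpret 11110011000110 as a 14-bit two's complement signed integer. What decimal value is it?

MSB is 1, so the value is negative. Find the magnitude:
1. Invert bits:  00001100111001
2. Add 1:        00001100111010  = 826
3. Apply sign:   -826

Answer: -826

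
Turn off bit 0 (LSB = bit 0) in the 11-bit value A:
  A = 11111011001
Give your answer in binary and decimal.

Mask = ~(1 << 0) = 11111111110
Bit 0 of A is 1, so AND-ing with the mask clears it to 0.
  11111011001
& 11111111110
-------------
  11111011000

Answer: 11111011000 (2008)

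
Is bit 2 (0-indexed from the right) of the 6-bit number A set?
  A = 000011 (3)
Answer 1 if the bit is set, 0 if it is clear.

Bit 2 is the 3rd from the right.
  000011
     ^
That bit is 0.

Answer: 0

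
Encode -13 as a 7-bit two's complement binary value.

1. Binary of +13:  0001101
2. Invert bits:     1110010
3. Add 1:           1110011

Answer: 1110011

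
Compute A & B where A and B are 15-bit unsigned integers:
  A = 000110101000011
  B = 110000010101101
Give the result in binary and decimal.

Apply & to each column (1 only where both bits are 1):
  000110101000011
& 110000010101101
-----------------
  000000000000001

Answer: 000000000000001 (1)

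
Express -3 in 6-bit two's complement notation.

1. Binary of +3:  000011
2. Invert bits:     111100
3. Add 1:           111101

Answer: 111101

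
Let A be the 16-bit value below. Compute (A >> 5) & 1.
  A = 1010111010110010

Bit 5 is the 6th from the right.
  1010111010110010
            ^
That bit is 1.

Answer: 1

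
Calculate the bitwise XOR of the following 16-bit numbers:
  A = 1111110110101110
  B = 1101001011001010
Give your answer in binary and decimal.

Apply ^ to each column (1 where bits differ):
  1111110110101110
^ 1101001011001010
------------------
  0010111101100100

Answer: 0010111101100100 (12132)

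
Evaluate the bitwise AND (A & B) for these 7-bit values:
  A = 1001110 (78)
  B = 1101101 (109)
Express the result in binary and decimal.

Apply & to each column (1 only where both bits are 1):
  1001110
& 1101101
---------
  1001100

Answer: 1001100 (76)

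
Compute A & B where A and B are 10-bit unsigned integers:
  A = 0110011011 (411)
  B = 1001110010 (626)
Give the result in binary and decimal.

Apply & to each column (1 only where both bits are 1):
  0110011011
& 1001110010
------------
  0000010010

Answer: 0000010010 (18)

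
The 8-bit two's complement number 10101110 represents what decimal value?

MSB is 1, so the value is negative. Find the magnitude:
1. Invert bits:  01010001
2. Add 1:        01010010  = 82
3. Apply sign:   -82

Answer: -82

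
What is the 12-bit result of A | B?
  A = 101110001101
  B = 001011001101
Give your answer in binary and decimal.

Apply | to each column (1 where either bit is 1):
  101110001101
| 001011001101
--------------
  101111001101

Answer: 101111001101 (3021)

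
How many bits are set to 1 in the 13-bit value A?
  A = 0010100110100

0010100110100
1-bits at positions (from bit 0 = LSB): 2, 4, 5, 8, 10
Count = 5

Answer: 5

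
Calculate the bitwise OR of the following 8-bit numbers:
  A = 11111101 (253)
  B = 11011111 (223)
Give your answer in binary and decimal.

Apply | to each column (1 where either bit is 1):
  11111101
| 11011111
----------
  11111111

Answer: 11111111 (255)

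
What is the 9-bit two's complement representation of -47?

1. Binary of +47:  000101111
2. Invert bits:     111010000
3. Add 1:           111010001

Answer: 111010001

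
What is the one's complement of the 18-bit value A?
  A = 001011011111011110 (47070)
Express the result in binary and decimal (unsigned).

Flip each bit (0->1, 1->0):
  001011011111011110
  110100100000100001

Answer: 110100100000100001 (215073)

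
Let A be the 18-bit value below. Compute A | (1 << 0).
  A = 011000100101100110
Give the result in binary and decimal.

Mask = 1 << 0 = 000000000000000001
Bit 0 of A is 0, so OR-ing with the mask flips it to 1.
  011000100101100110
| 000000000000000001
--------------------
  011000100101100111

Answer: 011000100101100111 (100711)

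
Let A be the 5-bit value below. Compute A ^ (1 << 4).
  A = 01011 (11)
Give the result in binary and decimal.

Mask = 1 << 4 = 10000
Bit 4 of A is 0; XOR with the mask flips it to 1.
  01011
^ 10000
-------
  11011

Answer: 11011 (27)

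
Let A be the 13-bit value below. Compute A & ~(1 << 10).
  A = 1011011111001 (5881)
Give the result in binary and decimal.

Mask = ~(1 << 10) = 1101111111111
Bit 10 of A is 1, so AND-ing with the mask clears it to 0.
  1011011111001
& 1101111111111
---------------
  1001011111001

Answer: 1001011111001 (4857)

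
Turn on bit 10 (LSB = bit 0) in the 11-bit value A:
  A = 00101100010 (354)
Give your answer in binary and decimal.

Mask = 1 << 10 = 10000000000
Bit 10 of A is 0, so OR-ing with the mask flips it to 1.
  00101100010
| 10000000000
-------------
  10101100010

Answer: 10101100010 (1378)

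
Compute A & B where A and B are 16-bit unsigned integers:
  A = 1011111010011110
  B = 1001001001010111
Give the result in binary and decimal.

Apply & to each column (1 only where both bits are 1):
  1011111010011110
& 1001001001010111
------------------
  1001001000010110

Answer: 1001001000010110 (37398)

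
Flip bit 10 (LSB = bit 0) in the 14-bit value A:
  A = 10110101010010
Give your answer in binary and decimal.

Mask = 1 << 10 = 00010000000000
Bit 10 of A is 1; XOR with the mask flips it to 0.
  10110101010010
^ 00010000000000
----------------
  10100101010010

Answer: 10100101010010 (10578)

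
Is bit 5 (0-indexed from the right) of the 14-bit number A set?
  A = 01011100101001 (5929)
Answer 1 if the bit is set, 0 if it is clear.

Bit 5 is the 6th from the right.
  01011100101001
          ^
That bit is 1.

Answer: 1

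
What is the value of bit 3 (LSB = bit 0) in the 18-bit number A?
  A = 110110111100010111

Bit 3 is the 4th from the right.
  110110111100010111
                ^
That bit is 0.

Answer: 0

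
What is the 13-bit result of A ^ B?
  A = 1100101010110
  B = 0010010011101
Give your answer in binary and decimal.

Apply ^ to each column (1 where bits differ):
  1100101010110
^ 0010010011101
---------------
  1110111001011

Answer: 1110111001011 (7627)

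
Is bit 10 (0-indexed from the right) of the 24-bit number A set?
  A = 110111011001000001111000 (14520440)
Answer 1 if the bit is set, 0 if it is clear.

Bit 10 is the 11th from the right.
  110111011001000001111000
               ^
That bit is 0.

Answer: 0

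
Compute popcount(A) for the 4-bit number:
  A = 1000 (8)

1000
1-bits at positions (from bit 0 = LSB): 3
Count = 1

Answer: 1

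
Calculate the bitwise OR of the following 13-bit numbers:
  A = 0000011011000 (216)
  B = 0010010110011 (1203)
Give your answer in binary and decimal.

Apply | to each column (1 where either bit is 1):
  0000011011000
| 0010010110011
---------------
  0010011111011

Answer: 0010011111011 (1275)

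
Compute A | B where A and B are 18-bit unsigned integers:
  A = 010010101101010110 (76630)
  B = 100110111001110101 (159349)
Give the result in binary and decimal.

Apply | to each column (1 where either bit is 1):
  010010101101010110
| 100110111001110101
--------------------
  110110111101110111

Answer: 110110111101110111 (225143)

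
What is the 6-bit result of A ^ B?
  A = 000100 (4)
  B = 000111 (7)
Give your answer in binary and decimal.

Apply ^ to each column (1 where bits differ):
  000100
^ 000111
--------
  000011

Answer: 000011 (3)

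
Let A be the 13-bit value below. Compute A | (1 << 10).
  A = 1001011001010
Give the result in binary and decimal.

Mask = 1 << 10 = 0010000000000
Bit 10 of A is 0, so OR-ing with the mask flips it to 1.
  1001011001010
| 0010000000000
---------------
  1011011001010

Answer: 1011011001010 (5834)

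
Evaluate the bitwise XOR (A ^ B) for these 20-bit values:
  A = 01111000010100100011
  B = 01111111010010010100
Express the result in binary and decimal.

Apply ^ to each column (1 where bits differ):
  01111000010100100011
^ 01111111010010010100
----------------------
  00000111000110110111

Answer: 00000111000110110111 (29111)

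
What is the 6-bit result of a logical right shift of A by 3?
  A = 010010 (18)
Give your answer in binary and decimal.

Logical shift right by 3: drop the bottom 3 bit(s), prepend 3 zero(s) on the left.
  010010  ->  keep [010], discard [010], prepend 000
= 000010

Answer: 000010 (2)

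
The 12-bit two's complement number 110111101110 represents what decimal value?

MSB is 1, so the value is negative. Find the magnitude:
1. Invert bits:  001000010001
2. Add 1:        001000010010  = 530
3. Apply sign:   -530

Answer: -530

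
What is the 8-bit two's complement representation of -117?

1. Binary of +117:  01110101
2. Invert bits:     10001010
3. Add 1:           10001011

Answer: 10001011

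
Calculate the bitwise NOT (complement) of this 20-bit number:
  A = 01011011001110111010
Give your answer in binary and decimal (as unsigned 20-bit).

Flip each bit (0->1, 1->0):
  01011011001110111010
  10100100110001000101

Answer: 10100100110001000101 (674885)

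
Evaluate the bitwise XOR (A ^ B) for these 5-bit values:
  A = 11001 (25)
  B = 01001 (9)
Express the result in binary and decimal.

Apply ^ to each column (1 where bits differ):
  11001
^ 01001
-------
  10000

Answer: 10000 (16)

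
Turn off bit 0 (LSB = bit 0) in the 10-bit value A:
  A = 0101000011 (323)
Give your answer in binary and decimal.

Mask = ~(1 << 0) = 1111111110
Bit 0 of A is 1, so AND-ing with the mask clears it to 0.
  0101000011
& 1111111110
------------
  0101000010

Answer: 0101000010 (322)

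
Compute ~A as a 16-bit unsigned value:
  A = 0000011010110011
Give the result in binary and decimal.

Flip each bit (0->1, 1->0):
  0000011010110011
  1111100101001100

Answer: 1111100101001100 (63820)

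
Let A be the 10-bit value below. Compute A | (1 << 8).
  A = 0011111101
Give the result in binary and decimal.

Mask = 1 << 8 = 0100000000
Bit 8 of A is 0, so OR-ing with the mask flips it to 1.
  0011111101
| 0100000000
------------
  0111111101

Answer: 0111111101 (509)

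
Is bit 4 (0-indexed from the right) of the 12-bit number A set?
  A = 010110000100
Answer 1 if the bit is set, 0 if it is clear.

Bit 4 is the 5th from the right.
  010110000100
         ^
That bit is 0.

Answer: 0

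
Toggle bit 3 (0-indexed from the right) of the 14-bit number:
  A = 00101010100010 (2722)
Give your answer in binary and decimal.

Mask = 1 << 3 = 00000000001000
Bit 3 of A is 0; XOR with the mask flips it to 1.
  00101010100010
^ 00000000001000
----------------
  00101010101010

Answer: 00101010101010 (2730)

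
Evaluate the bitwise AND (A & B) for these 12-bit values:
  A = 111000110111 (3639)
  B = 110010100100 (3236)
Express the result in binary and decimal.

Apply & to each column (1 only where both bits are 1):
  111000110111
& 110010100100
--------------
  110000100100

Answer: 110000100100 (3108)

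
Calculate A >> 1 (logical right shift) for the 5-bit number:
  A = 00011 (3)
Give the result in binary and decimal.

Logical shift right by 1: drop the bottom 1 bit(s), prepend 1 zero(s) on the left.
  00011  ->  keep [0001], discard [1], prepend 0
= 00001

Answer: 00001 (1)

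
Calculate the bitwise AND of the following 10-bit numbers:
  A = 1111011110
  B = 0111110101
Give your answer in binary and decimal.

Apply & to each column (1 only where both bits are 1):
  1111011110
& 0111110101
------------
  0111010100

Answer: 0111010100 (468)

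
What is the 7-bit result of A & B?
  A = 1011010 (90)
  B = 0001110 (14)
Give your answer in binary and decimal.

Apply & to each column (1 only where both bits are 1):
  1011010
& 0001110
---------
  0001010

Answer: 0001010 (10)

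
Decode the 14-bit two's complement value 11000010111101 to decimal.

MSB is 1, so the value is negative. Find the magnitude:
1. Invert bits:  00111101000010
2. Add 1:        00111101000011  = 3907
3. Apply sign:   -3907

Answer: -3907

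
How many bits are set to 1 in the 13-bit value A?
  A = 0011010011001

0011010011001
1-bits at positions (from bit 0 = LSB): 0, 3, 4, 7, 9, 10
Count = 6

Answer: 6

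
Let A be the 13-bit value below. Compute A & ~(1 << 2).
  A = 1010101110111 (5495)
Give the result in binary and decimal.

Mask = ~(1 << 2) = 1111111111011
Bit 2 of A is 1, so AND-ing with the mask clears it to 0.
  1010101110111
& 1111111111011
---------------
  1010101110011

Answer: 1010101110011 (5491)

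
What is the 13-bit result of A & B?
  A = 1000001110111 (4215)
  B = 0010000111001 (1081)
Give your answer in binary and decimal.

Apply & to each column (1 only where both bits are 1):
  1000001110111
& 0010000111001
---------------
  0000000110001

Answer: 0000000110001 (49)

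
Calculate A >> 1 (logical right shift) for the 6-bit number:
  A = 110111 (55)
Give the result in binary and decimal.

Logical shift right by 1: drop the bottom 1 bit(s), prepend 1 zero(s) on the left.
  110111  ->  keep [11011], discard [1], prepend 0
= 011011

Answer: 011011 (27)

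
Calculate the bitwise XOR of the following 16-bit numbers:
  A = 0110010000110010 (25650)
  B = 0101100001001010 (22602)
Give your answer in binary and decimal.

Apply ^ to each column (1 where bits differ):
  0110010000110010
^ 0101100001001010
------------------
  0011110001111000

Answer: 0011110001111000 (15480)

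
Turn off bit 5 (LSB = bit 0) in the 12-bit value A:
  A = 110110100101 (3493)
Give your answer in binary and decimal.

Mask = ~(1 << 5) = 111111011111
Bit 5 of A is 1, so AND-ing with the mask clears it to 0.
  110110100101
& 111111011111
--------------
  110110000101

Answer: 110110000101 (3461)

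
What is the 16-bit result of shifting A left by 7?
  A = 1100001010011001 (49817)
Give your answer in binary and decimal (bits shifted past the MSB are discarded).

Shift left by 7: drop the top 7 bit(s), append 7 zero(s) on the right.
  1100001010011001  ->  discard [1100001], keep [010011001], append 0000000
= 0100110010000000

Answer: 0100110010000000 (19584)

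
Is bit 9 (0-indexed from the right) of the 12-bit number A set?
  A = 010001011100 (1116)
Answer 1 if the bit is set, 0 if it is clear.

Bit 9 is the 10th from the right.
  010001011100
    ^
That bit is 0.

Answer: 0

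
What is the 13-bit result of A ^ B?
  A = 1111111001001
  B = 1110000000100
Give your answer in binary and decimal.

Apply ^ to each column (1 where bits differ):
  1111111001001
^ 1110000000100
---------------
  0001111001101

Answer: 0001111001101 (973)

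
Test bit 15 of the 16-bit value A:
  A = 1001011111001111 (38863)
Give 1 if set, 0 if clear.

Bit 15 is the 16th from the right.
  1001011111001111
  ^
That bit is 1.

Answer: 1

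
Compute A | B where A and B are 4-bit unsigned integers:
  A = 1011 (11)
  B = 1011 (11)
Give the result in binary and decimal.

Apply | to each column (1 where either bit is 1):
  1011
| 1011
------
  1011

Answer: 1011 (11)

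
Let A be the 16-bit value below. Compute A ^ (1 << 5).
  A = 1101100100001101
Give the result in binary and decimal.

Mask = 1 << 5 = 0000000000100000
Bit 5 of A is 0; XOR with the mask flips it to 1.
  1101100100001101
^ 0000000000100000
------------------
  1101100100101101

Answer: 1101100100101101 (55597)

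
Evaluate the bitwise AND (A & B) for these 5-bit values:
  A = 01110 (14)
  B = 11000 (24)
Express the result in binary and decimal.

Apply & to each column (1 only where both bits are 1):
  01110
& 11000
-------
  01000

Answer: 01000 (8)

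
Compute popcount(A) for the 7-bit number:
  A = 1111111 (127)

1111111
1-bits at positions (from bit 0 = LSB): 0, 1, 2, 3, 4, 5, 6
Count = 7

Answer: 7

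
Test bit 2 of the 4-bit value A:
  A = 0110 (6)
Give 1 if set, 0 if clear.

Bit 2 is the 3rd from the right.
  0110
   ^
That bit is 1.

Answer: 1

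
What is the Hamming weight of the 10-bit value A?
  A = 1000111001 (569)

1000111001
1-bits at positions (from bit 0 = LSB): 0, 3, 4, 5, 9
Count = 5

Answer: 5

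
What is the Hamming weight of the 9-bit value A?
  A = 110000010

110000010
1-bits at positions (from bit 0 = LSB): 1, 7, 8
Count = 3

Answer: 3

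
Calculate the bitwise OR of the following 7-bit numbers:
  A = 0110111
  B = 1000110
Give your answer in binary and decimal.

Apply | to each column (1 where either bit is 1):
  0110111
| 1000110
---------
  1110111

Answer: 1110111 (119)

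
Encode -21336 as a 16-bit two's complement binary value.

1. Binary of +21336:  0101001101011000
2. Invert bits:     1010110010100111
3. Add 1:           1010110010101000

Answer: 1010110010101000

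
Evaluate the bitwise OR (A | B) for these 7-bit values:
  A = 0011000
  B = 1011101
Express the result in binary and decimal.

Apply | to each column (1 where either bit is 1):
  0011000
| 1011101
---------
  1011101

Answer: 1011101 (93)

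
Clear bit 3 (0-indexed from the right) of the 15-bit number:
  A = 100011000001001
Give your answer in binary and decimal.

Mask = ~(1 << 3) = 111111111110111
Bit 3 of A is 1, so AND-ing with the mask clears it to 0.
  100011000001001
& 111111111110111
-----------------
  100011000000001

Answer: 100011000000001 (17921)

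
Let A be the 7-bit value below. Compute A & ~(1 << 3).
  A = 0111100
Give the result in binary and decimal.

Mask = ~(1 << 3) = 1110111
Bit 3 of A is 1, so AND-ing with the mask clears it to 0.
  0111100
& 1110111
---------
  0110100

Answer: 0110100 (52)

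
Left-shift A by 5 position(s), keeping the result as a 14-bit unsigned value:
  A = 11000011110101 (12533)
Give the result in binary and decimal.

Shift left by 5: drop the top 5 bit(s), append 5 zero(s) on the right.
  11000011110101  ->  discard [11000], keep [011110101], append 00000
= 01111010100000

Answer: 01111010100000 (7840)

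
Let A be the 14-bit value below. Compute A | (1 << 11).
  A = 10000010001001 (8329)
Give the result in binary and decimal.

Mask = 1 << 11 = 00100000000000
Bit 11 of A is 0, so OR-ing with the mask flips it to 1.
  10000010001001
| 00100000000000
----------------
  10100010001001

Answer: 10100010001001 (10377)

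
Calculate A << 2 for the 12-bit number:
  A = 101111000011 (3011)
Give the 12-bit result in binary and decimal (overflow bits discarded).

Shift left by 2: drop the top 2 bit(s), append 2 zero(s) on the right.
  101111000011  ->  discard [10], keep [1111000011], append 00
= 111100001100

Answer: 111100001100 (3852)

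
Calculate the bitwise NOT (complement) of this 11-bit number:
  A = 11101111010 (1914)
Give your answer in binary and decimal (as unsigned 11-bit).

Flip each bit (0->1, 1->0):
  11101111010
  00010000101

Answer: 00010000101 (133)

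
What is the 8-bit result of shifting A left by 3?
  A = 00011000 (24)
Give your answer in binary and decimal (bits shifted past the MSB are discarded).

Shift left by 3: drop the top 3 bit(s), append 3 zero(s) on the right.
  00011000  ->  discard [000], keep [11000], append 000
= 11000000

Answer: 11000000 (192)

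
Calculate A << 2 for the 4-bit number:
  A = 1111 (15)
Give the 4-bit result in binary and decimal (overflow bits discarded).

Shift left by 2: drop the top 2 bit(s), append 2 zero(s) on the right.
  1111  ->  discard [11], keep [11], append 00
= 1100

Answer: 1100 (12)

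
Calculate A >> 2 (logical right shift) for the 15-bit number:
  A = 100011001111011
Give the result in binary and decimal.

Logical shift right by 2: drop the bottom 2 bit(s), prepend 2 zero(s) on the left.
  100011001111011  ->  keep [1000110011110], discard [11], prepend 00
= 001000110011110

Answer: 001000110011110 (4510)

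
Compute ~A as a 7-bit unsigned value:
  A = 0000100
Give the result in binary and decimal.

Flip each bit (0->1, 1->0):
  0000100
  1111011

Answer: 1111011 (123)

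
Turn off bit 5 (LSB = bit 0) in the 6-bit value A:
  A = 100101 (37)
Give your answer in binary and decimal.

Mask = ~(1 << 5) = 011111
Bit 5 of A is 1, so AND-ing with the mask clears it to 0.
  100101
& 011111
--------
  000101

Answer: 000101 (5)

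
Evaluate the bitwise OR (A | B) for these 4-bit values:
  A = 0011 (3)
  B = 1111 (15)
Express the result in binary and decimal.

Apply | to each column (1 where either bit is 1):
  0011
| 1111
------
  1111

Answer: 1111 (15)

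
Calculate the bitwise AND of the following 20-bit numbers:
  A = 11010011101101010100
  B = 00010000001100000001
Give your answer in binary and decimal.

Apply & to each column (1 only where both bits are 1):
  11010011101101010100
& 00010000001100000001
----------------------
  00010000001100000000

Answer: 00010000001100000000 (66304)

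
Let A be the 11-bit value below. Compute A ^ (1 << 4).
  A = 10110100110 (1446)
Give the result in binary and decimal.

Mask = 1 << 4 = 00000010000
Bit 4 of A is 0; XOR with the mask flips it to 1.
  10110100110
^ 00000010000
-------------
  10110110110

Answer: 10110110110 (1462)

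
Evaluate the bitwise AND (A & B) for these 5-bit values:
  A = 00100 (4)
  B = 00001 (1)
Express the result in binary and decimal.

Apply & to each column (1 only where both bits are 1):
  00100
& 00001
-------
  00000

Answer: 00000 (0)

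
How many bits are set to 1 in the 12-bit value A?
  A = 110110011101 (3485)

110110011101
1-bits at positions (from bit 0 = LSB): 0, 2, 3, 4, 7, 8, 10, 11
Count = 8

Answer: 8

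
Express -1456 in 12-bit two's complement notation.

1. Binary of +1456:  010110110000
2. Invert bits:     101001001111
3. Add 1:           101001010000

Answer: 101001010000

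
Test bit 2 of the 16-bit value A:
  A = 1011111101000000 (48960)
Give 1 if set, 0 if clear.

Bit 2 is the 3rd from the right.
  1011111101000000
               ^
That bit is 0.

Answer: 0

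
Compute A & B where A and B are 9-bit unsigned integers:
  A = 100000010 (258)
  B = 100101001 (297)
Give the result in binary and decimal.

Apply & to each column (1 only where both bits are 1):
  100000010
& 100101001
-----------
  100000000

Answer: 100000000 (256)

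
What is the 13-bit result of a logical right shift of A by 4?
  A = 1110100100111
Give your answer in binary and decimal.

Logical shift right by 4: drop the bottom 4 bit(s), prepend 4 zero(s) on the left.
  1110100100111  ->  keep [111010010], discard [0111], prepend 0000
= 0000111010010

Answer: 0000111010010 (466)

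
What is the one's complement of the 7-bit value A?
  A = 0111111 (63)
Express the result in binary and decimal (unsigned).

Flip each bit (0->1, 1->0):
  0111111
  1000000

Answer: 1000000 (64)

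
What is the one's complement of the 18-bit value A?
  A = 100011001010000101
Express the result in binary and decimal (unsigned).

Flip each bit (0->1, 1->0):
  100011001010000101
  011100110101111010

Answer: 011100110101111010 (118138)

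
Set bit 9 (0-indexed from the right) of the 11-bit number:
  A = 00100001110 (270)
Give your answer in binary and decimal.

Mask = 1 << 9 = 01000000000
Bit 9 of A is 0, so OR-ing with the mask flips it to 1.
  00100001110
| 01000000000
-------------
  01100001110

Answer: 01100001110 (782)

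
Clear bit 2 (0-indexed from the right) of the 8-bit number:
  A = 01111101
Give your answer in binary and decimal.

Mask = ~(1 << 2) = 11111011
Bit 2 of A is 1, so AND-ing with the mask clears it to 0.
  01111101
& 11111011
----------
  01111001

Answer: 01111001 (121)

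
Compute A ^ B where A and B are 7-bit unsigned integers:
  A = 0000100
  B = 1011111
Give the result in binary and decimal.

Apply ^ to each column (1 where bits differ):
  0000100
^ 1011111
---------
  1011011

Answer: 1011011 (91)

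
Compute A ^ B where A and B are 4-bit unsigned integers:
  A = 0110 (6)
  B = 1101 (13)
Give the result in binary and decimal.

Apply ^ to each column (1 where bits differ):
  0110
^ 1101
------
  1011

Answer: 1011 (11)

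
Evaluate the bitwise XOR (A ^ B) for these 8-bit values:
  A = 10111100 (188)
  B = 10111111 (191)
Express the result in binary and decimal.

Apply ^ to each column (1 where bits differ):
  10111100
^ 10111111
----------
  00000011

Answer: 00000011 (3)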